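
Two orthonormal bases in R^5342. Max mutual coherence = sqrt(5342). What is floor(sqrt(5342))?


73^2 = 5329 <= 5342 < 5476 = 74^2, so 73 <= sqrt(5342) < 74.
floor(sqrt(5342)) = 73.

73


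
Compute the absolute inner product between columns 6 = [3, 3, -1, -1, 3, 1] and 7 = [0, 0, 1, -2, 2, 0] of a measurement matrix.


Inner product: 3*0 + 3*0 + -1*1 + -1*-2 + 3*2 + 1*0
Products: [0, 0, -1, 2, 6, 0]
Sum = 7.
|dot| = 7.

7


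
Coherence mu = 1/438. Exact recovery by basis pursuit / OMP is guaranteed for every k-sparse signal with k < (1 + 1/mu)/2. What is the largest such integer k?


1/mu = 438.
1 + 1/mu = 439.
(1 + 1/mu)/2 = 219.5 is not an integer, so k_max = floor(219.5) = 219.

219


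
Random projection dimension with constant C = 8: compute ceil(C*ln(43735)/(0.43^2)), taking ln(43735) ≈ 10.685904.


ln(43735) ≈ 10.685904.
eps^2 = 0.43^2 = 0.1849.
C*ln(N)/eps^2 ≈ 8*10.685904/0.1849 ≈ 462.3431.
m = ceil(462.3431) = 463.

463


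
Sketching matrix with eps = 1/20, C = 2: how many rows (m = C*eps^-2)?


1/eps = 20.
(1/eps)^2 = 400.
m = 2*400 = 800.

800


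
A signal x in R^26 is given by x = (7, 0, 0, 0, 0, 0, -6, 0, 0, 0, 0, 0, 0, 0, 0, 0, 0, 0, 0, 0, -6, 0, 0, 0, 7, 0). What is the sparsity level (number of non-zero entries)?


Non-zero positions: [0, 6, 20, 24].
Sparsity = 4.

4


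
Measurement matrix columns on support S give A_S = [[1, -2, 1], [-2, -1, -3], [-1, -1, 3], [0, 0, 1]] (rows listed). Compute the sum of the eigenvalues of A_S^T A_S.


Sum of eigenvalues of A_S^T A_S = trace(A_S^T A_S) = sum of squared column norms of A_S.
A_S^T A_S diagonal: [6, 6, 20].
trace = 6 + 6 + 20 = 32.

32


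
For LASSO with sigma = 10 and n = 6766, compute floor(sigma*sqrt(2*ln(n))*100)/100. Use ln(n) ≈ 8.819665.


ln(6766) ≈ 8.819665.
2*ln(n) ≈ 17.63933.
sqrt(2*ln(n)) ≈ sqrt(17.63933) ≈ 4.19992.
lambda ≈ 10*4.19992 = 41.9992.
floor(lambda*100)/100 = 41.99.

41.99


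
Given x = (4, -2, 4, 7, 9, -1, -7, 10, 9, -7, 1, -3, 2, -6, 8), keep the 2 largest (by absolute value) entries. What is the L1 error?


Sorted |x_i| descending: [10, 9, 9, 8, 7, 7, 7, 6, 4, 4, 3, 2, 2, 1, 1]
Keep top 2: [10, 9]
Tail entries: [9, 8, 7, 7, 7, 6, 4, 4, 3, 2, 2, 1, 1]
L1 error = sum of tail = 61.

61


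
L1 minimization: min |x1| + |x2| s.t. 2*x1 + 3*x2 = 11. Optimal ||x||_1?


Axis intercepts:
  x1 = 11/2, x2 = 0: L1 = 11/2
  x1 = 0, x2 = 11/3: L1 = 11/3
x* = (0, 11/3)
||x*||_1 = 11/3.

11/3


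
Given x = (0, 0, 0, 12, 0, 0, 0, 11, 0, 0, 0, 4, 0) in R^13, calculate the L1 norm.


Non-zero entries: [(3, 12), (7, 11), (11, 4)]
Absolute values: [12, 11, 4]
||x||_1 = sum = 27.

27


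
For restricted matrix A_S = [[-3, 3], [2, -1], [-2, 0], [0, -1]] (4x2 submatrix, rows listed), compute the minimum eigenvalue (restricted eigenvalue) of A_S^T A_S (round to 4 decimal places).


A_S^T A_S = [[17, -11], [-11, 11]].
trace = 28.
det = 66.
disc = trace^2 - 4*det = 784 - 4*66 = 520.
sqrt(520) ≈ 22.803509.
lam_min = (28 - sqrt(520))/2 ≈ (28 - 22.803509)/2 = 2.5982455 ≈ 2.5982.

2.5982


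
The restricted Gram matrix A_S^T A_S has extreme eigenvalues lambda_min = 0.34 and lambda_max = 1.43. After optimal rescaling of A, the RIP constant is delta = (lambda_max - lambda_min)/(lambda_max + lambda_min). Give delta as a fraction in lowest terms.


lambda_max - lambda_min = 1.43 - 0.34 = 1.09.
lambda_max + lambda_min = 1.43 + 0.34 = 1.77.
delta = 1.09/1.77 = 109/177.

109/177


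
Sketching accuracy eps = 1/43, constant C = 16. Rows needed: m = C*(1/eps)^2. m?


1/eps = 43.
(1/eps)^2 = 1849.
m = 16*1849 = 29584.

29584


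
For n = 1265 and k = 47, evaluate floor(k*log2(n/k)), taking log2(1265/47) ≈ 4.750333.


log2(n/k) = log2(1265/47) ≈ 4.750333.
k*log2(n/k) ≈ 47*4.750333 = 223.265651.
floor(223.265651) = 223.

223


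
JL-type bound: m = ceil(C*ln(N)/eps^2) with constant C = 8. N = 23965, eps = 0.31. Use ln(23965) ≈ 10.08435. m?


ln(23965) ≈ 10.08435.
eps^2 = 0.31^2 = 0.0961.
C*ln(N)/eps^2 ≈ 8*10.08435/0.0961 ≈ 839.488.
m = ceil(839.488) = 840.

840


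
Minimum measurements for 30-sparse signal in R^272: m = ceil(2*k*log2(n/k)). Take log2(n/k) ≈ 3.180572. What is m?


log2(n/k) = log2(272/30) ≈ 3.180572.
2*k*log2(n/k) ≈ 2*30*3.180572 = 190.83432.
m = ceil(190.83432) = 191.

191


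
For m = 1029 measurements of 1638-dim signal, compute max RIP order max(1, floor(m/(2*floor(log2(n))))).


floor(log2(1638)) = 10.
2*10 = 20.
m/(2*floor(log2(n))) = 1029/20 ≈ 51.45.
floor = 51.
k = max(1, 51) = 51.

51


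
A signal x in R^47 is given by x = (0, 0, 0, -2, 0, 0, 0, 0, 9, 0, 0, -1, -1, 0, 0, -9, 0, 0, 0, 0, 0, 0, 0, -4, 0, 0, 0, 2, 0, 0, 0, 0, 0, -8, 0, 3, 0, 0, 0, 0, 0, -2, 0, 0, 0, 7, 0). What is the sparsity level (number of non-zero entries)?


Non-zero positions: [3, 8, 11, 12, 15, 23, 27, 33, 35, 41, 45].
Sparsity = 11.

11


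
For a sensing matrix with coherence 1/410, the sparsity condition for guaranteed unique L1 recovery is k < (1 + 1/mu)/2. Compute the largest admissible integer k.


1/mu = 410.
1 + 1/mu = 411.
(1 + 1/mu)/2 = 205.5 is not an integer, so k_max = floor(205.5) = 205.

205


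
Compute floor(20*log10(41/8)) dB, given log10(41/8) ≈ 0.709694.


||x||/||e|| = 41/8.
log10(41/8) ≈ 0.709694.
20*log10(||x||/||e||) ≈ 20*0.709694 = 14.19388.
floor(14.19388) = 14.

14


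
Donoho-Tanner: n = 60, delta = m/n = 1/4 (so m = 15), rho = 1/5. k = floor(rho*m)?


m = 1/4*60 = 15.
rho = 1/5.
rho*m = 1/5*15 = 3.
k = floor(3) = 3.

3


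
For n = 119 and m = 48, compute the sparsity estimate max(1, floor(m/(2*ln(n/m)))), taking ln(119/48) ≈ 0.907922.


n/m = 119/48.
ln(n/m) ≈ 0.907922.
2*ln(n/m) ≈ 1.815844.
m/(2*ln(n/m)) ≈ 48/1.815844 ≈ 26.434.
floor = 26.
k_max = max(1, 26) = 26.

26


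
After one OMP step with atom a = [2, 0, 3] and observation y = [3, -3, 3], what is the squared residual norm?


a^T a = 13.
a^T y = 15.
coeff = 15/13 = 15/13.
||r||^2 = 126/13.

126/13


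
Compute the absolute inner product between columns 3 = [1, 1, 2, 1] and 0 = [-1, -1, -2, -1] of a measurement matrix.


Inner product: 1*-1 + 1*-1 + 2*-2 + 1*-1
Products: [-1, -1, -4, -1]
Sum = -7.
|dot| = 7.

7


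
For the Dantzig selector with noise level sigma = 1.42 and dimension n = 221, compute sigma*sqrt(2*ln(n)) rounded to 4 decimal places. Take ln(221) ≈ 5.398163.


ln(221) ≈ 5.398163.
2*ln(n) ≈ 10.796326.
sqrt(2*ln(n)) ≈ sqrt(10.796326) ≈ 3.285776.
threshold ≈ 1.42*3.285776 = 4.66580192 ≈ 4.6658.

4.6658


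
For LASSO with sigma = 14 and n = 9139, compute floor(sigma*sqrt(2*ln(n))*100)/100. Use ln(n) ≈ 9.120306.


ln(9139) ≈ 9.120306.
2*ln(n) ≈ 18.240612.
sqrt(2*ln(n)) ≈ sqrt(18.240612) ≈ 4.270903.
lambda ≈ 14*4.270903 = 59.792642.
floor(lambda*100)/100 = 59.79.

59.79


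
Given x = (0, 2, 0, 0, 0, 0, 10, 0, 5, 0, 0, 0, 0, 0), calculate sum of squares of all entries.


Non-zero entries: [(1, 2), (6, 10), (8, 5)]
Squares: [4, 100, 25]
||x||_2^2 = sum = 129.

129


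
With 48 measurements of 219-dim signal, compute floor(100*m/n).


100*m/n = 100*48/219 ≈ 21.9178.
floor = 21.

21


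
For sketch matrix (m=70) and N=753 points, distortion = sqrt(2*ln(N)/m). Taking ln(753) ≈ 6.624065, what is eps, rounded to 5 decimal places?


ln(753) ≈ 6.624065.
2*ln(N)/m ≈ 2*6.624065/70 ≈ 0.189259.
eps = sqrt(0.189259) ≈ 0.4350391 ≈ 0.43504.

0.43504


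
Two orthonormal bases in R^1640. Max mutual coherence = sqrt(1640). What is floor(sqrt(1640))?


40^2 = 1600 <= 1640 < 1681 = 41^2, so 40 <= sqrt(1640) < 41.
floor(sqrt(1640)) = 40.

40


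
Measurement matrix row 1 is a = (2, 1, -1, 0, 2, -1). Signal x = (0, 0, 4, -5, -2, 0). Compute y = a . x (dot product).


Non-zero terms: ['-1*4', '0*-5', '2*-2']
Products: [-4, 0, -4]
y = sum = -8.

-8


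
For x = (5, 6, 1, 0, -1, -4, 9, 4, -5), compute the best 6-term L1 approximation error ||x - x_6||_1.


Sorted |x_i| descending: [9, 6, 5, 5, 4, 4, 1, 1, 0]
Keep top 6: [9, 6, 5, 5, 4, 4]
Tail entries: [1, 1, 0]
L1 error = sum of tail = 2.

2


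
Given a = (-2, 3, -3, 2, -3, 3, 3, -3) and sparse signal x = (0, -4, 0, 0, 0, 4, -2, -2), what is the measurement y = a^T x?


Non-zero terms: ['3*-4', '3*4', '3*-2', '-3*-2']
Products: [-12, 12, -6, 6]
y = sum = 0.

0


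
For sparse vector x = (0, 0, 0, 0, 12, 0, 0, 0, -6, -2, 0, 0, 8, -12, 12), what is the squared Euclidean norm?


Non-zero entries: [(4, 12), (8, -6), (9, -2), (12, 8), (13, -12), (14, 12)]
Squares: [144, 36, 4, 64, 144, 144]
||x||_2^2 = sum = 536.

536


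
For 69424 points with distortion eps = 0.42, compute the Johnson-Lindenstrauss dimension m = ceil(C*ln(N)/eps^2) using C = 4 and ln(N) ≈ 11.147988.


ln(69424) ≈ 11.147988.
eps^2 = 0.42^2 = 0.1764.
C*ln(N)/eps^2 ≈ 4*11.147988/0.1764 ≈ 252.7888.
m = ceil(252.7888) = 253.

253


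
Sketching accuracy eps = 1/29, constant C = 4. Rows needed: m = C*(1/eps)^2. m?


1/eps = 29.
(1/eps)^2 = 841.
m = 4*841 = 3364.

3364


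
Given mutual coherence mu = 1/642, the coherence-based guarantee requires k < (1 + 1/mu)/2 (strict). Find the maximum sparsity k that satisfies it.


1/mu = 642.
1 + 1/mu = 643.
(1 + 1/mu)/2 = 321.5 is not an integer, so k_max = floor(321.5) = 321.

321


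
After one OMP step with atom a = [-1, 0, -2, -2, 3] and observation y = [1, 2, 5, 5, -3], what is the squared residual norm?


a^T a = 18.
a^T y = -30.
coeff = -30/18 = -5/3.
||r||^2 = 14.

14


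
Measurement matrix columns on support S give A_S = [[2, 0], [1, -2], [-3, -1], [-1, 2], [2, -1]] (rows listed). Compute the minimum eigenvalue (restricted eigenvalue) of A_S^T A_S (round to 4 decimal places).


A_S^T A_S = [[19, -3], [-3, 10]].
trace = 29.
det = 181.
disc = trace^2 - 4*det = 841 - 4*181 = 117.
sqrt(117) ≈ 10.816654.
lam_min = (29 - sqrt(117))/2 ≈ (29 - 10.816654)/2 = 9.091673 ≈ 9.0917.

9.0917


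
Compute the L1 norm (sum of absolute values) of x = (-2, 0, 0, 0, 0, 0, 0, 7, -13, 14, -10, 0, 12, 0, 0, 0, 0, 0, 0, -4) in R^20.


Non-zero entries: [(0, -2), (7, 7), (8, -13), (9, 14), (10, -10), (12, 12), (19, -4)]
Absolute values: [2, 7, 13, 14, 10, 12, 4]
||x||_1 = sum = 62.

62


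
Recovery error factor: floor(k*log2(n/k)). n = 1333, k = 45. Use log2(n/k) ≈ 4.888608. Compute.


log2(n/k) = log2(1333/45) ≈ 4.888608.
k*log2(n/k) ≈ 45*4.888608 = 219.98736.
floor(219.98736) = 219.

219


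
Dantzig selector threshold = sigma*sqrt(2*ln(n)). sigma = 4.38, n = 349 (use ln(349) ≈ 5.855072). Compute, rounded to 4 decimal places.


ln(349) ≈ 5.855072.
2*ln(n) ≈ 11.710144.
sqrt(2*ln(n)) ≈ sqrt(11.710144) ≈ 3.422009.
threshold ≈ 4.38*3.422009 = 14.98839942 ≈ 14.9884.

14.9884


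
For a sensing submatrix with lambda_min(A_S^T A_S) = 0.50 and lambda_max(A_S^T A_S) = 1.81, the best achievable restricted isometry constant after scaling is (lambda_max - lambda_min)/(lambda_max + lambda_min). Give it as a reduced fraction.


lambda_max - lambda_min = 1.81 - 0.50 = 1.31.
lambda_max + lambda_min = 1.81 + 0.50 = 2.31.
delta = 1.31/2.31 = 131/231.

131/231


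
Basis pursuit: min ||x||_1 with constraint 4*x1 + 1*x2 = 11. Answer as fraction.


Axis intercepts:
  x1 = 11/4, x2 = 0: L1 = 11/4
  x1 = 0, x2 = 11: L1 = 11
x* = (11/4, 0)
||x*||_1 = 11/4.

11/4


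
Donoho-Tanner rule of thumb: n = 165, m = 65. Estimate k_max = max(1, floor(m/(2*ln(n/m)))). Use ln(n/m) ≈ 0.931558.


n/m = 165/65 = 33/13.
ln(n/m) ≈ 0.931558.
2*ln(n/m) ≈ 1.863116.
m/(2*ln(n/m)) ≈ 65/1.863116 ≈ 34.8878.
floor = 34.
k_max = max(1, 34) = 34.

34


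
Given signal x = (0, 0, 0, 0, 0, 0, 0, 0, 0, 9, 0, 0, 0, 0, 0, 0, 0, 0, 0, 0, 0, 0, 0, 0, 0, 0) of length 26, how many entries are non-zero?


Non-zero positions: [9].
Sparsity = 1.

1


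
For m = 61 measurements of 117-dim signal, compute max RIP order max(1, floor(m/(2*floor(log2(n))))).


floor(log2(117)) = 6.
2*6 = 12.
m/(2*floor(log2(n))) = 61/12 ≈ 5.0833.
floor = 5.
k = max(1, 5) = 5.

5


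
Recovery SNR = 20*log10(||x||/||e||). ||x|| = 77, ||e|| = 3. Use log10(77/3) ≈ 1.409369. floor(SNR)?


||x||/||e|| = 77/3.
log10(77/3) ≈ 1.409369.
20*log10(||x||/||e||) ≈ 20*1.409369 = 28.18738.
floor(28.18738) = 28.

28


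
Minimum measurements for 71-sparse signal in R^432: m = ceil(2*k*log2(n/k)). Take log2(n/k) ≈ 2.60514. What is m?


log2(n/k) = log2(432/71) ≈ 2.60514.
2*k*log2(n/k) ≈ 2*71*2.60514 = 369.92988.
m = ceil(369.92988) = 370.

370


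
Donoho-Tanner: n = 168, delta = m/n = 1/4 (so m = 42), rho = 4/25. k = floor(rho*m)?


m = 1/4*168 = 42.
rho = 4/25.
rho*m = 4/25*42 = 6.72.
k = floor(6.72) = 6.

6


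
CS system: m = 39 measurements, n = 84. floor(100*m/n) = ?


100*m/n = 100*39/84 ≈ 46.4286.
floor = 46.

46


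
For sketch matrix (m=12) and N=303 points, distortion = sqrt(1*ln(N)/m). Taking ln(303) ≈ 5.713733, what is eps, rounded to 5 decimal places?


ln(303) ≈ 5.713733.
1*ln(N)/m ≈ 1*5.713733/12 ≈ 0.47614442.
eps = sqrt(0.47614442) ≈ 0.6900322 ≈ 0.69003.

0.69003


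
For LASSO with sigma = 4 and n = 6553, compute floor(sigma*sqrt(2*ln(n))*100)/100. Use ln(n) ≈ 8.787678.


ln(6553) ≈ 8.787678.
2*ln(n) ≈ 17.575356.
sqrt(2*ln(n)) ≈ sqrt(17.575356) ≈ 4.192297.
lambda ≈ 4*4.192297 = 16.769188.
floor(lambda*100)/100 = 16.76.

16.76


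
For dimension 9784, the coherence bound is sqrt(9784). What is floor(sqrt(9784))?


98^2 = 9604 <= 9784 < 9801 = 99^2, so 98 <= sqrt(9784) < 99.
floor(sqrt(9784)) = 98.

98


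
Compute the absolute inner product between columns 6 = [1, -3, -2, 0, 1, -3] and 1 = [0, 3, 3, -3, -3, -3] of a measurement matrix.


Inner product: 1*0 + -3*3 + -2*3 + 0*-3 + 1*-3 + -3*-3
Products: [0, -9, -6, 0, -3, 9]
Sum = -9.
|dot| = 9.

9


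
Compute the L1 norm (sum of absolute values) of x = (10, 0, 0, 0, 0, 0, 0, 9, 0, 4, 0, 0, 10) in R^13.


Non-zero entries: [(0, 10), (7, 9), (9, 4), (12, 10)]
Absolute values: [10, 9, 4, 10]
||x||_1 = sum = 33.

33


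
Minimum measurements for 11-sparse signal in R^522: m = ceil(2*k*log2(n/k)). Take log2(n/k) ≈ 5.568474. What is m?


log2(n/k) = log2(522/11) ≈ 5.568474.
2*k*log2(n/k) ≈ 2*11*5.568474 = 122.506428.
m = ceil(122.506428) = 123.

123


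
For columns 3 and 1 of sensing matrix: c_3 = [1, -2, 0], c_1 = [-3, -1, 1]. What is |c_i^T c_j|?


Inner product: 1*-3 + -2*-1 + 0*1
Products: [-3, 2, 0]
Sum = -1.
|dot| = 1.

1


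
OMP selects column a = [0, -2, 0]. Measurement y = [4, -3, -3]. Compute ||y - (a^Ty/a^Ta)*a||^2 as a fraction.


a^T a = 4.
a^T y = 6.
coeff = 6/4 = 3/2.
||r||^2 = 25.

25


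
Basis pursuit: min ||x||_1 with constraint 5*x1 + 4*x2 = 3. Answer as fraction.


Axis intercepts:
  x1 = 3/5, x2 = 0: L1 = 3/5
  x1 = 0, x2 = 3/4: L1 = 3/4
x* = (3/5, 0)
||x*||_1 = 3/5.

3/5


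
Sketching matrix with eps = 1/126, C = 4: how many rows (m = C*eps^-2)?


1/eps = 126.
(1/eps)^2 = 15876.
m = 4*15876 = 63504.

63504


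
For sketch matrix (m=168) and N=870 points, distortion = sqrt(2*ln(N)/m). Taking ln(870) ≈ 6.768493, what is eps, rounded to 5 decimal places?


ln(870) ≈ 6.768493.
2*ln(N)/m ≈ 2*6.768493/168 ≈ 0.0805773.
eps = sqrt(0.0805773) ≈ 0.2838614 ≈ 0.28386.

0.28386


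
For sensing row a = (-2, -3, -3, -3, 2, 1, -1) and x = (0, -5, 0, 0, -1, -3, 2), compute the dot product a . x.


Non-zero terms: ['-3*-5', '2*-1', '1*-3', '-1*2']
Products: [15, -2, -3, -2]
y = sum = 8.

8


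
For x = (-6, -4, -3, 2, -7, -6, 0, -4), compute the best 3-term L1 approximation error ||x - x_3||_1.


Sorted |x_i| descending: [7, 6, 6, 4, 4, 3, 2, 0]
Keep top 3: [7, 6, 6]
Tail entries: [4, 4, 3, 2, 0]
L1 error = sum of tail = 13.

13


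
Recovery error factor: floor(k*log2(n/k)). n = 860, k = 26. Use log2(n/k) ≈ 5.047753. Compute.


log2(n/k) = log2(860/26) ≈ 5.047753.
k*log2(n/k) ≈ 26*5.047753 = 131.241578.
floor(131.241578) = 131.

131


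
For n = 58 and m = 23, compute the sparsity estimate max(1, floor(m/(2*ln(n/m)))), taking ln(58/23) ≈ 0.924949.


n/m = 58/23.
ln(n/m) ≈ 0.924949.
2*ln(n/m) ≈ 1.849898.
m/(2*ln(n/m)) ≈ 23/1.849898 ≈ 12.4331.
floor = 12.
k_max = max(1, 12) = 12.

12


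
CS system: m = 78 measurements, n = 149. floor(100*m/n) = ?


100*m/n = 100*78/149 ≈ 52.349.
floor = 52.

52


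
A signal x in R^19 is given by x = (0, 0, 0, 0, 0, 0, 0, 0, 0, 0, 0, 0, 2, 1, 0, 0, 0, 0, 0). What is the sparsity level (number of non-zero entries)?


Non-zero positions: [12, 13].
Sparsity = 2.

2


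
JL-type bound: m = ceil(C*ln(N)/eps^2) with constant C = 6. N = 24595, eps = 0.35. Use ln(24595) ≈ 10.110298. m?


ln(24595) ≈ 10.110298.
eps^2 = 0.35^2 = 0.1225.
C*ln(N)/eps^2 ≈ 6*10.110298/0.1225 ≈ 495.1983.
m = ceil(495.1983) = 496.

496


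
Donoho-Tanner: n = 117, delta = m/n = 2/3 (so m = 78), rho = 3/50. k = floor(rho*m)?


m = 2/3*117 = 78.
rho = 3/50.
rho*m = 3/50*78 = 4.68.
k = floor(4.68) = 4.

4


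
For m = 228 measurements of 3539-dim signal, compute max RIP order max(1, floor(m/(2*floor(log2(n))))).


floor(log2(3539)) = 11.
2*11 = 22.
m/(2*floor(log2(n))) = 228/22 ≈ 10.3636.
floor = 10.
k = max(1, 10) = 10.

10


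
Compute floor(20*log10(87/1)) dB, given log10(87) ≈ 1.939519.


||x||/||e|| = 87/1 = 87.
log10(87) ≈ 1.939519.
20*log10(||x||/||e||) ≈ 20*1.939519 = 38.79038.
floor(38.79038) = 38.

38


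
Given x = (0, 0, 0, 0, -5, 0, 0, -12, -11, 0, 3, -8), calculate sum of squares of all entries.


Non-zero entries: [(4, -5), (7, -12), (8, -11), (10, 3), (11, -8)]
Squares: [25, 144, 121, 9, 64]
||x||_2^2 = sum = 363.

363


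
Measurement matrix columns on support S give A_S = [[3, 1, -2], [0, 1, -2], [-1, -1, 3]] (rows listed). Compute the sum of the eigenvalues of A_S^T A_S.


Sum of eigenvalues of A_S^T A_S = trace(A_S^T A_S) = sum of squared column norms of A_S.
A_S^T A_S diagonal: [10, 3, 17].
trace = 10 + 3 + 17 = 30.

30


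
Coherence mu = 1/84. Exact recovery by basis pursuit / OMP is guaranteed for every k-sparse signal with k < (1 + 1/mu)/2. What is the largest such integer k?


1/mu = 84.
1 + 1/mu = 85.
(1 + 1/mu)/2 = 42.5 is not an integer, so k_max = floor(42.5) = 42.

42


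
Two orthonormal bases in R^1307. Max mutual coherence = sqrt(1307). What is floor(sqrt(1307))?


36^2 = 1296 <= 1307 < 1369 = 37^2, so 36 <= sqrt(1307) < 37.
floor(sqrt(1307)) = 36.

36


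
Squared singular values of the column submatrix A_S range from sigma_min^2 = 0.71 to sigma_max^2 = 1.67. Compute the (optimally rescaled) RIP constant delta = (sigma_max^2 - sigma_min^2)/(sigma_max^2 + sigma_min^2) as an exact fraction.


lambda_max - lambda_min = 1.67 - 0.71 = 0.96.
lambda_max + lambda_min = 1.67 + 0.71 = 2.38.
delta = 0.96/2.38 = 96/238 = 48/119.

48/119


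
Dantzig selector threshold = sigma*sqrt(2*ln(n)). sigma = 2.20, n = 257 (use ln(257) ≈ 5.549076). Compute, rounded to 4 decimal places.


ln(257) ≈ 5.549076.
2*ln(n) ≈ 11.098152.
sqrt(2*ln(n)) ≈ sqrt(11.098152) ≈ 3.331389.
threshold ≈ 2.20*3.331389 = 7.3290558 ≈ 7.3291.

7.3291


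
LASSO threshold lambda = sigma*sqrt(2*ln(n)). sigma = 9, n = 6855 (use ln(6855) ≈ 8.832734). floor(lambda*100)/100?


ln(6855) ≈ 8.832734.
2*ln(n) ≈ 17.665468.
sqrt(2*ln(n)) ≈ sqrt(17.665468) ≈ 4.203031.
lambda ≈ 9*4.203031 = 37.827279.
floor(lambda*100)/100 = 37.82.

37.82


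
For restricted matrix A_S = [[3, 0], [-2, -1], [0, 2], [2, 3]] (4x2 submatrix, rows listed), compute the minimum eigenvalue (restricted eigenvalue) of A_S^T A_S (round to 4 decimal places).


A_S^T A_S = [[17, 8], [8, 14]].
trace = 31.
det = 174.
disc = trace^2 - 4*det = 961 - 4*174 = 265.
sqrt(265) ≈ 16.278821.
lam_min = (31 - sqrt(265))/2 ≈ (31 - 16.278821)/2 = 7.3605895 ≈ 7.3606.

7.3606


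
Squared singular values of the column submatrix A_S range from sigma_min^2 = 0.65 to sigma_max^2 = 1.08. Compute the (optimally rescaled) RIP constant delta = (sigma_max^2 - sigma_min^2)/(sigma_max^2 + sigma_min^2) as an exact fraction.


lambda_max - lambda_min = 1.08 - 0.65 = 0.43.
lambda_max + lambda_min = 1.08 + 0.65 = 1.73.
delta = 0.43/1.73 = 43/173.

43/173


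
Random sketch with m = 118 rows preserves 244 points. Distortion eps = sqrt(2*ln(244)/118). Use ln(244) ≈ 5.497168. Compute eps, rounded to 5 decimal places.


ln(244) ≈ 5.497168.
2*ln(N)/m ≈ 2*5.497168/118 ≈ 0.09317234.
eps = sqrt(0.09317234) ≈ 0.3052414 ≈ 0.30524.

0.30524


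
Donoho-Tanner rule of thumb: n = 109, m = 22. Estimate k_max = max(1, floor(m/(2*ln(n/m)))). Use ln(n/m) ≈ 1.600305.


n/m = 109/22.
ln(n/m) ≈ 1.600305.
2*ln(n/m) ≈ 3.20061.
m/(2*ln(n/m)) ≈ 22/3.20061 ≈ 6.8737.
floor = 6.
k_max = max(1, 6) = 6.

6


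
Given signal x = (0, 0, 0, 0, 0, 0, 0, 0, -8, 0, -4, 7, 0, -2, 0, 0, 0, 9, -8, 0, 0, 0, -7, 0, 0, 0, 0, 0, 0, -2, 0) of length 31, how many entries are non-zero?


Non-zero positions: [8, 10, 11, 13, 17, 18, 22, 29].
Sparsity = 8.

8


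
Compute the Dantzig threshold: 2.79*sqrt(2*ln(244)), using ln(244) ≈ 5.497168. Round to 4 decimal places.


ln(244) ≈ 5.497168.
2*ln(n) ≈ 10.994336.
sqrt(2*ln(n)) ≈ sqrt(10.994336) ≈ 3.315771.
threshold ≈ 2.79*3.315771 = 9.25100109 ≈ 9.2510.

9.2510


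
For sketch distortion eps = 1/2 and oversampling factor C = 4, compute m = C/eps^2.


1/eps = 2.
(1/eps)^2 = 4.
m = 4*4 = 16.

16


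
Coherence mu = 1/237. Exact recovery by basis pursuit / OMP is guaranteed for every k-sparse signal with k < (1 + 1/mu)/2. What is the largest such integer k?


1/mu = 237.
1 + 1/mu = 238.
(1 + 1/mu)/2 = 119 is an integer and the inequality is strict, so k_max = 119 - 1 = 118.

118


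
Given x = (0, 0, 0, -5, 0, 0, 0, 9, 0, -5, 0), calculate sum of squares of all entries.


Non-zero entries: [(3, -5), (7, 9), (9, -5)]
Squares: [25, 81, 25]
||x||_2^2 = sum = 131.

131


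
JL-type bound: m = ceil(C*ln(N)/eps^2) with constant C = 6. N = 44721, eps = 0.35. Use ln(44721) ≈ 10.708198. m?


ln(44721) ≈ 10.708198.
eps^2 = 0.35^2 = 0.1225.
C*ln(N)/eps^2 ≈ 6*10.708198/0.1225 ≈ 524.4832.
m = ceil(524.4832) = 525.

525


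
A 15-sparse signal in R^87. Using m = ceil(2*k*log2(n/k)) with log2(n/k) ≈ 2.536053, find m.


log2(n/k) = log2(87/15) ≈ 2.536053.
2*k*log2(n/k) ≈ 2*15*2.536053 = 76.08159.
m = ceil(76.08159) = 77.

77


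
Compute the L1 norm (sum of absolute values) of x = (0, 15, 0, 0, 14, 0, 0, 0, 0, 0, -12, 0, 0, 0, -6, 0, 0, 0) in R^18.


Non-zero entries: [(1, 15), (4, 14), (10, -12), (14, -6)]
Absolute values: [15, 14, 12, 6]
||x||_1 = sum = 47.

47


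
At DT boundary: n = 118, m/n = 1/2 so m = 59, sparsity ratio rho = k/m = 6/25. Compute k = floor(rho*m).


m = 1/2*118 = 59.
rho = 6/25.
rho*m = 6/25*59 = 14.16.
k = floor(14.16) = 14.

14


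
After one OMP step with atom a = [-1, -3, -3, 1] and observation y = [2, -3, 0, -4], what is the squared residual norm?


a^T a = 20.
a^T y = 3.
coeff = 3/20 = 3/20.
||r||^2 = 571/20.

571/20


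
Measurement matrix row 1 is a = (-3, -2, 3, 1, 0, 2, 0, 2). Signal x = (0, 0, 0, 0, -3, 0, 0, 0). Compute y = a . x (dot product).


Non-zero terms: ['0*-3']
Products: [0]
y = sum = 0.

0


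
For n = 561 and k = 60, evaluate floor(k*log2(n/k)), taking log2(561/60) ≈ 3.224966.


log2(n/k) = log2(561/60) ≈ 3.224966.
k*log2(n/k) ≈ 60*3.224966 = 193.49796.
floor(193.49796) = 193.

193


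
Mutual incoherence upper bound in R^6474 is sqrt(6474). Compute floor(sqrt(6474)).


80^2 = 6400 <= 6474 < 6561 = 81^2, so 80 <= sqrt(6474) < 81.
floor(sqrt(6474)) = 80.

80


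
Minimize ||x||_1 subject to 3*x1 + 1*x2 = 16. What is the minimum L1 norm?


Axis intercepts:
  x1 = 16/3, x2 = 0: L1 = 16/3
  x1 = 0, x2 = 16: L1 = 16
x* = (16/3, 0)
||x*||_1 = 16/3.

16/3


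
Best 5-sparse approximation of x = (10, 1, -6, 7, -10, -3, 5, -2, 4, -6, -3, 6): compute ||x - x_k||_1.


Sorted |x_i| descending: [10, 10, 7, 6, 6, 6, 5, 4, 3, 3, 2, 1]
Keep top 5: [10, 10, 7, 6, 6]
Tail entries: [6, 5, 4, 3, 3, 2, 1]
L1 error = sum of tail = 24.

24


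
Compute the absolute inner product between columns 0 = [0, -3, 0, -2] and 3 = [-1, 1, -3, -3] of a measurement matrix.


Inner product: 0*-1 + -3*1 + 0*-3 + -2*-3
Products: [0, -3, 0, 6]
Sum = 3.
|dot| = 3.

3


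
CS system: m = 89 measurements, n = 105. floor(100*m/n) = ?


100*m/n = 100*89/105 ≈ 84.7619.
floor = 84.

84


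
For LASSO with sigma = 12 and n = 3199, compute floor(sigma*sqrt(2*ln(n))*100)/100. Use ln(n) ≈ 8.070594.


ln(3199) ≈ 8.070594.
2*ln(n) ≈ 16.141188.
sqrt(2*ln(n)) ≈ sqrt(16.141188) ≈ 4.01761.
lambda ≈ 12*4.01761 = 48.21132.
floor(lambda*100)/100 = 48.21.

48.21


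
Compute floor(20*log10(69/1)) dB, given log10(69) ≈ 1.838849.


||x||/||e|| = 69/1 = 69.
log10(69) ≈ 1.838849.
20*log10(||x||/||e||) ≈ 20*1.838849 = 36.77698.
floor(36.77698) = 36.

36


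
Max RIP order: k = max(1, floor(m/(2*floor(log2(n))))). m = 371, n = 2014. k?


floor(log2(2014)) = 10.
2*10 = 20.
m/(2*floor(log2(n))) = 371/20 ≈ 18.55.
floor = 18.
k = max(1, 18) = 18.

18


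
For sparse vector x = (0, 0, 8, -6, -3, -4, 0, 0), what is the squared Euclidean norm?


Non-zero entries: [(2, 8), (3, -6), (4, -3), (5, -4)]
Squares: [64, 36, 9, 16]
||x||_2^2 = sum = 125.

125


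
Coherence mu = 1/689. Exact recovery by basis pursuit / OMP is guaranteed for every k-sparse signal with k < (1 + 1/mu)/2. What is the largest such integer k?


1/mu = 689.
1 + 1/mu = 690.
(1 + 1/mu)/2 = 345 is an integer and the inequality is strict, so k_max = 345 - 1 = 344.

344


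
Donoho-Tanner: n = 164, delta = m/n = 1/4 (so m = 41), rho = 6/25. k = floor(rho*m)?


m = 1/4*164 = 41.
rho = 6/25.
rho*m = 6/25*41 = 9.84.
k = floor(9.84) = 9.

9


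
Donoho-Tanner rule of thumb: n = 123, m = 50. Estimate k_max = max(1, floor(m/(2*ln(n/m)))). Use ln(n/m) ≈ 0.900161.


n/m = 123/50.
ln(n/m) ≈ 0.900161.
2*ln(n/m) ≈ 1.800322.
m/(2*ln(n/m)) ≈ 50/1.800322 ≈ 27.7728.
floor = 27.
k_max = max(1, 27) = 27.

27


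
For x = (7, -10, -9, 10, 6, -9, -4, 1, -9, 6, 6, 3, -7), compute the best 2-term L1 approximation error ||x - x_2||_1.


Sorted |x_i| descending: [10, 10, 9, 9, 9, 7, 7, 6, 6, 6, 4, 3, 1]
Keep top 2: [10, 10]
Tail entries: [9, 9, 9, 7, 7, 6, 6, 6, 4, 3, 1]
L1 error = sum of tail = 67.

67


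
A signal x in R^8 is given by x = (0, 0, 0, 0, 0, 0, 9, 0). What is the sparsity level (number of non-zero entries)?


Non-zero positions: [6].
Sparsity = 1.

1


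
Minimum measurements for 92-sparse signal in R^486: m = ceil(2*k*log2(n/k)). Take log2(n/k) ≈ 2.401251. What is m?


log2(n/k) = log2(486/92) ≈ 2.401251.
2*k*log2(n/k) ≈ 2*92*2.401251 = 441.830184.
m = ceil(441.830184) = 442.

442


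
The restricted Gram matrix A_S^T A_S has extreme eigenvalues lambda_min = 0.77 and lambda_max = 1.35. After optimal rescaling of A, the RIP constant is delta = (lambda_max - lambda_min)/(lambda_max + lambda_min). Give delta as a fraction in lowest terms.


lambda_max - lambda_min = 1.35 - 0.77 = 0.58.
lambda_max + lambda_min = 1.35 + 0.77 = 2.12.
delta = 0.58/2.12 = 58/212 = 29/106.

29/106


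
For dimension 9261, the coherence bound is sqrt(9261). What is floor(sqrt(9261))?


96^2 = 9216 <= 9261 < 9409 = 97^2, so 96 <= sqrt(9261) < 97.
floor(sqrt(9261)) = 96.

96


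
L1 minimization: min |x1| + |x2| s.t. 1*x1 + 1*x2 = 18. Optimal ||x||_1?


Axis intercepts:
  x1 = 18, x2 = 0: L1 = 18
  x1 = 0, x2 = 18: L1 = 18
x* = (18, 0)
||x*||_1 = 18.

18


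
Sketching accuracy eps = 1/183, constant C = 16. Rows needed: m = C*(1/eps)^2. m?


1/eps = 183.
(1/eps)^2 = 33489.
m = 16*33489 = 535824.

535824


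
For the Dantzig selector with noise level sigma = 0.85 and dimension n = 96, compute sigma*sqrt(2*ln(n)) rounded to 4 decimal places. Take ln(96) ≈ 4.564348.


ln(96) ≈ 4.564348.
2*ln(n) ≈ 9.128696.
sqrt(2*ln(n)) ≈ sqrt(9.128696) ≈ 3.021373.
threshold ≈ 0.85*3.021373 = 2.56816705 ≈ 2.5682.

2.5682


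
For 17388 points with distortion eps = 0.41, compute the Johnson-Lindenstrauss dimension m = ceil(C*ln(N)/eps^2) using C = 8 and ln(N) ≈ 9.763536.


ln(17388) ≈ 9.763536.
eps^2 = 0.41^2 = 0.1681.
C*ln(N)/eps^2 ≈ 8*9.763536/0.1681 ≈ 464.6537.
m = ceil(464.6537) = 465.

465


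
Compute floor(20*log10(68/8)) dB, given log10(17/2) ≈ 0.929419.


||x||/||e|| = 68/8 = 17/2.
log10(17/2) ≈ 0.929419.
20*log10(||x||/||e||) ≈ 20*0.929419 = 18.58838.
floor(18.58838) = 18.

18


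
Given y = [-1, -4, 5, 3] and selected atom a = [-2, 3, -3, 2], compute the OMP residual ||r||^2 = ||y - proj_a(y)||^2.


a^T a = 26.
a^T y = -19.
coeff = -19/26 = -19/26.
||r||^2 = 965/26.

965/26


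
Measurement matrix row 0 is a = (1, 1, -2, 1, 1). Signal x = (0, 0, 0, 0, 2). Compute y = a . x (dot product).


Non-zero terms: ['1*2']
Products: [2]
y = sum = 2.

2


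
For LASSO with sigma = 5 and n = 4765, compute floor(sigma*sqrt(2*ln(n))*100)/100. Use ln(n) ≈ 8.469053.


ln(4765) ≈ 8.469053.
2*ln(n) ≈ 16.938106.
sqrt(2*ln(n)) ≈ sqrt(16.938106) ≈ 4.115593.
lambda ≈ 5*4.115593 = 20.577965.
floor(lambda*100)/100 = 20.57.

20.57


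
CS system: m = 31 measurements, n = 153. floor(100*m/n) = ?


100*m/n = 100*31/153 ≈ 20.2614.
floor = 20.

20


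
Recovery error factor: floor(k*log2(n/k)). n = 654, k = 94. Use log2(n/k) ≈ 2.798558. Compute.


log2(n/k) = log2(654/94) ≈ 2.798558.
k*log2(n/k) ≈ 94*2.798558 = 263.064452.
floor(263.064452) = 263.

263


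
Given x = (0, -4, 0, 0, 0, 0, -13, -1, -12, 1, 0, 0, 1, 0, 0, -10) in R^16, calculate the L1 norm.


Non-zero entries: [(1, -4), (6, -13), (7, -1), (8, -12), (9, 1), (12, 1), (15, -10)]
Absolute values: [4, 13, 1, 12, 1, 1, 10]
||x||_1 = sum = 42.

42


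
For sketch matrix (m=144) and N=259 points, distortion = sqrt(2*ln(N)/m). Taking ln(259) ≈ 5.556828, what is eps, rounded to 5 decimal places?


ln(259) ≈ 5.556828.
2*ln(N)/m ≈ 2*5.556828/144 ≈ 0.07717817.
eps = sqrt(0.07717817) ≈ 0.2778096 ≈ 0.27781.

0.27781


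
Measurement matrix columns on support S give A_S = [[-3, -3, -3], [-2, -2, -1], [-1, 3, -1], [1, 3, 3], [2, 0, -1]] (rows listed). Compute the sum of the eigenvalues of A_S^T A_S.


Sum of eigenvalues of A_S^T A_S = trace(A_S^T A_S) = sum of squared column norms of A_S.
A_S^T A_S diagonal: [19, 31, 21].
trace = 19 + 31 + 21 = 71.

71


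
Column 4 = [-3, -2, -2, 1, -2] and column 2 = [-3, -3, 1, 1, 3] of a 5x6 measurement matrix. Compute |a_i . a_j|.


Inner product: -3*-3 + -2*-3 + -2*1 + 1*1 + -2*3
Products: [9, 6, -2, 1, -6]
Sum = 8.
|dot| = 8.

8


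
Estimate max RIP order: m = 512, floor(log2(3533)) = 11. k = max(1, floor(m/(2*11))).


floor(log2(3533)) = 11.
2*11 = 22.
m/(2*floor(log2(n))) = 512/22 ≈ 23.2727.
floor = 23.
k = max(1, 23) = 23.

23


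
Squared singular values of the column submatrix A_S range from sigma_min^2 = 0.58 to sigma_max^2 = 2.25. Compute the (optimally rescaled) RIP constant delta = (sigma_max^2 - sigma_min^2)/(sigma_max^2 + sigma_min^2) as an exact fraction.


lambda_max - lambda_min = 2.25 - 0.58 = 1.67.
lambda_max + lambda_min = 2.25 + 0.58 = 2.83.
delta = 1.67/2.83 = 167/283.

167/283


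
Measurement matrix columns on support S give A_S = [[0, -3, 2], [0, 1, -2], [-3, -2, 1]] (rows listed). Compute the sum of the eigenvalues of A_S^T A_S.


Sum of eigenvalues of A_S^T A_S = trace(A_S^T A_S) = sum of squared column norms of A_S.
A_S^T A_S diagonal: [9, 14, 9].
trace = 9 + 14 + 9 = 32.

32


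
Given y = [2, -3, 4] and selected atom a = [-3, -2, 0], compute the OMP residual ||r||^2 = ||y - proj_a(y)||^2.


a^T a = 13.
a^T y = 0.
coeff = 0/13 = 0.
||r||^2 = 29.

29


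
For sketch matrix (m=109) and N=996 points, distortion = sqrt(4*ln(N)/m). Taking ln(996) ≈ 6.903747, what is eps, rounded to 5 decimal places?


ln(996) ≈ 6.903747.
4*ln(N)/m ≈ 4*6.903747/109 ≈ 0.25334851.
eps = sqrt(0.25334851) ≈ 0.5033374 ≈ 0.50334.

0.50334


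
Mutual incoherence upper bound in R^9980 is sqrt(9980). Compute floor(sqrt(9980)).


99^2 = 9801 <= 9980 < 10000 = 100^2, so 99 <= sqrt(9980) < 100.
floor(sqrt(9980)) = 99.

99


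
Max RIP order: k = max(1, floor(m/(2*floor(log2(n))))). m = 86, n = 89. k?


floor(log2(89)) = 6.
2*6 = 12.
m/(2*floor(log2(n))) = 86/12 ≈ 7.1667.
floor = 7.
k = max(1, 7) = 7.

7


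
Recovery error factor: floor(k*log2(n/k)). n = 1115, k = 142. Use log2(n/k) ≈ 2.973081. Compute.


log2(n/k) = log2(1115/142) ≈ 2.973081.
k*log2(n/k) ≈ 142*2.973081 = 422.177502.
floor(422.177502) = 422.

422


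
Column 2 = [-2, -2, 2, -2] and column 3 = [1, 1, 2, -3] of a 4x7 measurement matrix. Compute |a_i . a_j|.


Inner product: -2*1 + -2*1 + 2*2 + -2*-3
Products: [-2, -2, 4, 6]
Sum = 6.
|dot| = 6.

6


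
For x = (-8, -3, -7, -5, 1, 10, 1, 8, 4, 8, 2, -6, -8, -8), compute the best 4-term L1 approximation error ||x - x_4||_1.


Sorted |x_i| descending: [10, 8, 8, 8, 8, 8, 7, 6, 5, 4, 3, 2, 1, 1]
Keep top 4: [10, 8, 8, 8]
Tail entries: [8, 8, 7, 6, 5, 4, 3, 2, 1, 1]
L1 error = sum of tail = 45.

45


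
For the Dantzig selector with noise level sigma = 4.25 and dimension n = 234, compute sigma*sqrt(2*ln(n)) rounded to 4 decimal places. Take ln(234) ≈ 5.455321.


ln(234) ≈ 5.455321.
2*ln(n) ≈ 10.910642.
sqrt(2*ln(n)) ≈ sqrt(10.910642) ≈ 3.303126.
threshold ≈ 4.25*3.303126 = 14.0382855 ≈ 14.0383.

14.0383


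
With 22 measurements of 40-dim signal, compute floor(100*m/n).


100*m/n = 100*22/40 ≈ 55.0.
floor = 55.

55


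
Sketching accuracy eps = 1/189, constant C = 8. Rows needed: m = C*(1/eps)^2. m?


1/eps = 189.
(1/eps)^2 = 35721.
m = 8*35721 = 285768.

285768


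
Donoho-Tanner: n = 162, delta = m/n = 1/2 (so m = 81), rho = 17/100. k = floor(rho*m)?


m = 1/2*162 = 81.
rho = 17/100.
rho*m = 17/100*81 = 13.77.
k = floor(13.77) = 13.

13


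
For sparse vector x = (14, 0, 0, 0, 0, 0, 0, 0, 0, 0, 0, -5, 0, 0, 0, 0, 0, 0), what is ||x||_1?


Non-zero entries: [(0, 14), (11, -5)]
Absolute values: [14, 5]
||x||_1 = sum = 19.

19


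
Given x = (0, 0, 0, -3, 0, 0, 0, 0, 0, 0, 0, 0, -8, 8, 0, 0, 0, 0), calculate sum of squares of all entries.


Non-zero entries: [(3, -3), (12, -8), (13, 8)]
Squares: [9, 64, 64]
||x||_2^2 = sum = 137.

137


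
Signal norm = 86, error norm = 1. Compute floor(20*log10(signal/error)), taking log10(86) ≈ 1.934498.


||x||/||e|| = 86/1 = 86.
log10(86) ≈ 1.934498.
20*log10(||x||/||e||) ≈ 20*1.934498 = 38.68996.
floor(38.68996) = 38.

38


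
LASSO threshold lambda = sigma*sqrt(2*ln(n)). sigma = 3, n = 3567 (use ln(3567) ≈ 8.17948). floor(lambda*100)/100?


ln(3567) ≈ 8.17948.
2*ln(n) ≈ 16.35896.
sqrt(2*ln(n)) ≈ sqrt(16.35896) ≈ 4.044621.
lambda ≈ 3*4.044621 = 12.133863.
floor(lambda*100)/100 = 12.13.

12.13


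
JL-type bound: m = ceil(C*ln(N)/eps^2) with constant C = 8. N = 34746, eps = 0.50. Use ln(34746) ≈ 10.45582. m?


ln(34746) ≈ 10.45582.
eps^2 = 0.50^2 = 0.25.
C*ln(N)/eps^2 ≈ 8*10.45582/0.25 ≈ 334.5862.
m = ceil(334.5862) = 335.

335


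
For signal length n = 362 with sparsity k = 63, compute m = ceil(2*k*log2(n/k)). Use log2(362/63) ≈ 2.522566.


log2(n/k) = log2(362/63) ≈ 2.522566.
2*k*log2(n/k) ≈ 2*63*2.522566 = 317.843316.
m = ceil(317.843316) = 318.

318


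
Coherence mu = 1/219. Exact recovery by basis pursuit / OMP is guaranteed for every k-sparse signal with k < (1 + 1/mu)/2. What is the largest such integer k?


1/mu = 219.
1 + 1/mu = 220.
(1 + 1/mu)/2 = 110 is an integer and the inequality is strict, so k_max = 110 - 1 = 109.

109


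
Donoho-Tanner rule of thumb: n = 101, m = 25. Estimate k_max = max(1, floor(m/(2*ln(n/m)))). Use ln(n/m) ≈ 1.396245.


n/m = 101/25.
ln(n/m) ≈ 1.396245.
2*ln(n/m) ≈ 2.79249.
m/(2*ln(n/m)) ≈ 25/2.79249 ≈ 8.9526.
floor = 8.
k_max = max(1, 8) = 8.

8


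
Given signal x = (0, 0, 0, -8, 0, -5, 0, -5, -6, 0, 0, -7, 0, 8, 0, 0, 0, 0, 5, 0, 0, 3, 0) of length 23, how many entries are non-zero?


Non-zero positions: [3, 5, 7, 8, 11, 13, 18, 21].
Sparsity = 8.

8


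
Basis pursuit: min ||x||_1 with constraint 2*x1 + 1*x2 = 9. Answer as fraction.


Axis intercepts:
  x1 = 9/2, x2 = 0: L1 = 9/2
  x1 = 0, x2 = 9: L1 = 9
x* = (9/2, 0)
||x*||_1 = 9/2.

9/2


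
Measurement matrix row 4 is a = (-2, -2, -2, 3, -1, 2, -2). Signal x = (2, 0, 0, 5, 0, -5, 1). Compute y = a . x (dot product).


Non-zero terms: ['-2*2', '3*5', '2*-5', '-2*1']
Products: [-4, 15, -10, -2]
y = sum = -1.

-1


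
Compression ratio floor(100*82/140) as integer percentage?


100*m/n = 100*82/140 ≈ 58.5714.
floor = 58.

58


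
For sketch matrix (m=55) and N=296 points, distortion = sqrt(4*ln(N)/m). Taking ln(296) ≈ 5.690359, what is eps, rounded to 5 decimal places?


ln(296) ≈ 5.690359.
4*ln(N)/m ≈ 4*5.690359/55 ≈ 0.41384429.
eps = sqrt(0.41384429) ≈ 0.6433073 ≈ 0.64331.

0.64331


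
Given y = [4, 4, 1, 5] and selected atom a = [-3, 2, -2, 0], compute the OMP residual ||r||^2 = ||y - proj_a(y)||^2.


a^T a = 17.
a^T y = -6.
coeff = -6/17 = -6/17.
||r||^2 = 950/17.

950/17


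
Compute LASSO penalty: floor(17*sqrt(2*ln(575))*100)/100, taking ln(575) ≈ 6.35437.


ln(575) ≈ 6.35437.
2*ln(n) ≈ 12.70874.
sqrt(2*ln(n)) ≈ sqrt(12.70874) ≈ 3.564932.
lambda ≈ 17*3.564932 = 60.603844.
floor(lambda*100)/100 = 60.60.

60.60


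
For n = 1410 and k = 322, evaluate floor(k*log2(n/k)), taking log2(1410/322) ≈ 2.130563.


log2(n/k) = log2(1410/322) ≈ 2.130563.
k*log2(n/k) ≈ 322*2.130563 = 686.041286.
floor(686.041286) = 686.

686


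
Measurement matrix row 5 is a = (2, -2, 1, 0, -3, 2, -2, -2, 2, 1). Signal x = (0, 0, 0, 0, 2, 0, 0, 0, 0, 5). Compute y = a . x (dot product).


Non-zero terms: ['-3*2', '1*5']
Products: [-6, 5]
y = sum = -1.

-1


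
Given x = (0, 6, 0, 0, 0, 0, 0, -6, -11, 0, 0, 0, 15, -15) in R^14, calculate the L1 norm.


Non-zero entries: [(1, 6), (7, -6), (8, -11), (12, 15), (13, -15)]
Absolute values: [6, 6, 11, 15, 15]
||x||_1 = sum = 53.

53


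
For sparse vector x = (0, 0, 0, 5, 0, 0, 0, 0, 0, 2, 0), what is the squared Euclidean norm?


Non-zero entries: [(3, 5), (9, 2)]
Squares: [25, 4]
||x||_2^2 = sum = 29.

29


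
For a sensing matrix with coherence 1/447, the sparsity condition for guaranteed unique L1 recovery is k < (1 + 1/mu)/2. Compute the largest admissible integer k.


1/mu = 447.
1 + 1/mu = 448.
(1 + 1/mu)/2 = 224 is an integer and the inequality is strict, so k_max = 224 - 1 = 223.

223


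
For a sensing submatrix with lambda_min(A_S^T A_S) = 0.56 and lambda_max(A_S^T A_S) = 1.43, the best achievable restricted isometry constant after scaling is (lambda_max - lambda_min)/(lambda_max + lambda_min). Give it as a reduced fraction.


lambda_max - lambda_min = 1.43 - 0.56 = 0.87.
lambda_max + lambda_min = 1.43 + 0.56 = 1.99.
delta = 0.87/1.99 = 87/199.

87/199


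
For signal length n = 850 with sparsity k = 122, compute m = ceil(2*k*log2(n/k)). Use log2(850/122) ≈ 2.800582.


log2(n/k) = log2(850/122) ≈ 2.800582.
2*k*log2(n/k) ≈ 2*122*2.800582 = 683.342008.
m = ceil(683.342008) = 684.

684


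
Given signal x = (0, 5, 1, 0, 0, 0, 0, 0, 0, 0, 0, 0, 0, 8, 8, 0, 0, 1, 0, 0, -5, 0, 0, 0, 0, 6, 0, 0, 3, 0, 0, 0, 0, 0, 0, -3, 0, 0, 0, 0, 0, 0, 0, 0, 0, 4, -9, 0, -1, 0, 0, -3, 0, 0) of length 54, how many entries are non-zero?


Non-zero positions: [1, 2, 13, 14, 17, 20, 25, 28, 35, 45, 46, 48, 51].
Sparsity = 13.

13
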